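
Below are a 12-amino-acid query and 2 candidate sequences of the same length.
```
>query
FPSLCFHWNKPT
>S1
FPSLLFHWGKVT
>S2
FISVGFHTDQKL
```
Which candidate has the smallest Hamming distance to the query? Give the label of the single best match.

S1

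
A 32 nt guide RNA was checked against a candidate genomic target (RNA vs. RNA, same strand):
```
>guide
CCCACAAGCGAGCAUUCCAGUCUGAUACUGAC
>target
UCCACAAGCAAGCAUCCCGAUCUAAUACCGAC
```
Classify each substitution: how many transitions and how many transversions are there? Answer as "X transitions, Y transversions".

7 transitions, 0 transversions

Mismatches (1-based):
position 1: C→U (pyrimidine→pyrimidine, transition)
position 10: G→A (purine→purine, transition)
position 16: U→C (pyrimidine→pyrimidine, transition)
position 19: A→G (purine→purine, transition)
position 20: G→A (purine→purine, transition)
position 24: G→A (purine→purine, transition)
position 29: U→C (pyrimidine→pyrimidine, transition)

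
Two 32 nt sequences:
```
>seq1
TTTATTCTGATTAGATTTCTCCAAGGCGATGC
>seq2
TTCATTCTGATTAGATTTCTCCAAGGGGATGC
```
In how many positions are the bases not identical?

2

Comparing position by position, 2 positions differ: 3 (T/C), 27 (C/G).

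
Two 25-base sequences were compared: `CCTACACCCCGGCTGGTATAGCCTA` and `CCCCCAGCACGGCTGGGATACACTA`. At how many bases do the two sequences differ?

7

Comparing position by position, 7 bases differ: 3 (T/C), 4 (A/C), 7 (C/G), 9 (C/A), 17 (T/G), 21 (G/C), 22 (C/A).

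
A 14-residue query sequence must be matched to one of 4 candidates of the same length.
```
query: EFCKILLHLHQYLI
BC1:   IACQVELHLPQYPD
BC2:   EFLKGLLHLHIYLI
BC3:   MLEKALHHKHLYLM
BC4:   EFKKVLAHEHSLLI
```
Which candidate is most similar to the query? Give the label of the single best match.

BC1 differs at 8 positions; BC2 differs at 3 positions; BC3 differs at 8 positions; BC4 differs at 6 positions. The closest is BC2.

BC2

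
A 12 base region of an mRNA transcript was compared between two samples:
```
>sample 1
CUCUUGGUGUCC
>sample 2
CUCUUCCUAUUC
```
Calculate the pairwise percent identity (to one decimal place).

66.7%

4 positions differ (6, 7, 9, 11), so 8 of 12 match: 8/12 = 66.67%.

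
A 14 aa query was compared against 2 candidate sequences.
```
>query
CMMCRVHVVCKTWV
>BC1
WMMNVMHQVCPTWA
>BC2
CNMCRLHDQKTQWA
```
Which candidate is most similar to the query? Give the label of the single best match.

BC1

BC1 differs at 7 positions; BC2 differs at 8 positions. The closest is BC1.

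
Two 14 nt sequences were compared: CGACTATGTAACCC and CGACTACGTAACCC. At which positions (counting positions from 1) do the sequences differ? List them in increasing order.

7

Differences at position 7 (T→C).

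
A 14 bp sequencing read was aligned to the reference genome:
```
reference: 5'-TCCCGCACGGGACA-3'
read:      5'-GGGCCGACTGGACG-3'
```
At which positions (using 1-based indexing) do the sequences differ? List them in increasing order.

1, 2, 3, 5, 6, 9, 14

Differences at position 1 (T→G), position 2 (C→G), position 3 (C→G), position 5 (G→C), position 6 (C→G), position 9 (G→T), position 14 (A→G).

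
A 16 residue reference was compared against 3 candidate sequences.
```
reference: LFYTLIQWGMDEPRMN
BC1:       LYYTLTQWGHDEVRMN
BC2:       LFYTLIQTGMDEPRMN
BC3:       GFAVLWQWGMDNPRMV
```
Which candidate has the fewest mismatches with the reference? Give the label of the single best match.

BC1 differs at 4 residues; BC2 differs at 1 residue; BC3 differs at 6 residues. The closest is BC2.

BC2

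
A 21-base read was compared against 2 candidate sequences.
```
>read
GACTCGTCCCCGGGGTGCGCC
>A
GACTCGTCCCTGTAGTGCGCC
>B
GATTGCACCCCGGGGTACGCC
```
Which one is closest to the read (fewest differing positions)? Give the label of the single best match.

A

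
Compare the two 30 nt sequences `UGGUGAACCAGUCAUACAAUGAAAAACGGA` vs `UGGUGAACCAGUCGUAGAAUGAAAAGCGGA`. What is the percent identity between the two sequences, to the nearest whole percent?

3 positions differ (14, 17, 26), so 27 of 30 match: 27/30 = 90%.

90%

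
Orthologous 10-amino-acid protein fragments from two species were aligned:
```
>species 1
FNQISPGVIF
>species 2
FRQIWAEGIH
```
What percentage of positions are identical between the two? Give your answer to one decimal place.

6 positions differ (2, 5, 6, 7, 8, 10), so 4 of 10 match: 4/10 = 40%.

40.0%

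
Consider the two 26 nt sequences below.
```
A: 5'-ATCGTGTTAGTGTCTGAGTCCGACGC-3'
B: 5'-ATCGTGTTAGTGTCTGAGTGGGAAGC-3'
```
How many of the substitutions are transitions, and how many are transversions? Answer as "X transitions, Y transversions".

Mismatches (1-based):
site 20: C→G (pyrimidine→purine, transversion)
site 21: C→G (pyrimidine→purine, transversion)
site 24: C→A (pyrimidine→purine, transversion)

0 transitions, 3 transversions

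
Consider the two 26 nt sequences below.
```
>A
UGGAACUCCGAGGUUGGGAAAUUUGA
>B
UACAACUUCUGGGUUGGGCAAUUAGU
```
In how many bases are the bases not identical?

The sequences differ at bases 2, 3, 8, 10, 11, 19, 24, 26 (1-based) — 8 in total.

8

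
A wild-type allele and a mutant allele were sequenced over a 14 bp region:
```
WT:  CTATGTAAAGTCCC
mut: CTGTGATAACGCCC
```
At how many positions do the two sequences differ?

The sequences differ at positions 3, 6, 7, 10, 11 (1-based) — 5 in total.

5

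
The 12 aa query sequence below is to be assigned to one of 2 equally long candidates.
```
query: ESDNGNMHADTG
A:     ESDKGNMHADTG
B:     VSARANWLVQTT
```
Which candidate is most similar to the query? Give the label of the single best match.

Hamming distances to query — A: 1; B: 9.
Smallest is A with 1 mismatch.

A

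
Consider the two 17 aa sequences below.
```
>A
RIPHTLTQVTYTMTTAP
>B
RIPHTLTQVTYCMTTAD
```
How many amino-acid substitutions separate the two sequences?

2

The sequences differ at positions 12, 17 (1-based) — 2 in total.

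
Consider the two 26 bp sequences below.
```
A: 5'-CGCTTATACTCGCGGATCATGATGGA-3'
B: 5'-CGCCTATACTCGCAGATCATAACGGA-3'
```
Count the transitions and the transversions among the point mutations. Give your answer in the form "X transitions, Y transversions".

4 transitions, 0 transversions

Mismatches (1-based):
site 4: T→C (pyrimidine→pyrimidine, transition)
site 14: G→A (purine→purine, transition)
site 21: G→A (purine→purine, transition)
site 23: T→C (pyrimidine→pyrimidine, transition)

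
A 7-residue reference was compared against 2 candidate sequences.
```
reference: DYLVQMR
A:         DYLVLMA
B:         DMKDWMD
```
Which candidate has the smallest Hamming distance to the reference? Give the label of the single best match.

A differs at 2 positions; B differs at 5 positions. The closest is A.

A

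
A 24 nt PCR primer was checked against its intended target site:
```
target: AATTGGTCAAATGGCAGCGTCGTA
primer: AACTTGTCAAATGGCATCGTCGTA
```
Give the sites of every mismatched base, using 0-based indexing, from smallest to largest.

Differences at site 2 (T→C), site 4 (G→T), site 16 (G→T).

2, 4, 16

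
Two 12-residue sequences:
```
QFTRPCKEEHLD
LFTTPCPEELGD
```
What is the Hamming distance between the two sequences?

5

The sequences differ at positions 1, 4, 7, 10, 11 (1-based) — 5 in total.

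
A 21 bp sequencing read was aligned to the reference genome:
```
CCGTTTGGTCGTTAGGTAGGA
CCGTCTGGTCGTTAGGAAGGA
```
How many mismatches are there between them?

Mismatches (1-based): position 5: T→C; position 17: T→A.

2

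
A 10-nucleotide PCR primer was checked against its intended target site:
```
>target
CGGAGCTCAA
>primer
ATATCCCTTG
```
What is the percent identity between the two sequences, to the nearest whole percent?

Mismatches at positions 1, 2, 3, 4, 5, 7, 8, 9, 10 (1-based): 9 of 10.
Identical positions: 1/10 = 10% → 10%.

10%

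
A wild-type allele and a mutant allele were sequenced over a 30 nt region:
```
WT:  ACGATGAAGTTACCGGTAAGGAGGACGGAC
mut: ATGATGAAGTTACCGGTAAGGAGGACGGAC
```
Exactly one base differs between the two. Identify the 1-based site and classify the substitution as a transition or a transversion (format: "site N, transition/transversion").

Site 2 changes C→T. C is a pyrimidine and T is a pyrimidine, so this is a transition.

site 2, transition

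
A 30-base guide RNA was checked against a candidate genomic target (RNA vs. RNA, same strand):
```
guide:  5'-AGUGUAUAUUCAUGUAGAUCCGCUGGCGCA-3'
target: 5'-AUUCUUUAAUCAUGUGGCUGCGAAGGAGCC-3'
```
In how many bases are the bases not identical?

Comparing position by position, 11 bases differ: 2 (G/U), 4 (G/C), 6 (A/U), 9 (U/A), 16 (A/G), 18 (A/C), 20 (C/G), 23 (C/A), 24 (U/A), 27 (C/A), 30 (A/C).

11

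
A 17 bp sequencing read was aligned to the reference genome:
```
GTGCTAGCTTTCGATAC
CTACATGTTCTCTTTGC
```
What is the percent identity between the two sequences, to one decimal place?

9 positions differ (1, 3, 5, 6, 8, 10, 13, 14, 16), so 8 of 17 match: 8/17 = 47.06%.

47.1%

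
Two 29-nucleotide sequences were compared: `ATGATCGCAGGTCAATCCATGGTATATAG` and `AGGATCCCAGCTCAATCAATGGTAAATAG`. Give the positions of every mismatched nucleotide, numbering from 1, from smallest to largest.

Scanning 1-based: 2: T/G; 7: G/C; 11: G/C; 18: C/A; 25: T/A.

2, 7, 11, 18, 25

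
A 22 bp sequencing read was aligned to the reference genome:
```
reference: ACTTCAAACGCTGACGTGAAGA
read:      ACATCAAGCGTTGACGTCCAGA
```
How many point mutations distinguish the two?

The sequences differ at bases 3, 8, 11, 18, 19 (1-based) — 5 in total.

5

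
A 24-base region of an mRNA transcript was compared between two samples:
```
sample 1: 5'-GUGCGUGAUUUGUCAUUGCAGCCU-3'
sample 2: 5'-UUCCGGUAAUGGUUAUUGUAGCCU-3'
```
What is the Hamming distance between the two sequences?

8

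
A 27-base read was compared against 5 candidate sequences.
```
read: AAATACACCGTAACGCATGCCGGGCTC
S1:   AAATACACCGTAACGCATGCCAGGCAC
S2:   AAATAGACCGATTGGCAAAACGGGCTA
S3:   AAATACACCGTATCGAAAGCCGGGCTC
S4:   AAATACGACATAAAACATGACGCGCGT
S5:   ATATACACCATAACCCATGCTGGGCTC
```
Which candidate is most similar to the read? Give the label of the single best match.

Hamming distances to read — S1: 2; S2: 9; S3: 3; S4: 9; S5: 4.
Smallest is S1 with 2 mismatches.

S1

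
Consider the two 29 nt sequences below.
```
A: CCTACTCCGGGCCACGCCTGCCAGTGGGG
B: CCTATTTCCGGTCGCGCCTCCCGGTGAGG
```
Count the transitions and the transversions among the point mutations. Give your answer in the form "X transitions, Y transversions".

6 transitions, 2 transversions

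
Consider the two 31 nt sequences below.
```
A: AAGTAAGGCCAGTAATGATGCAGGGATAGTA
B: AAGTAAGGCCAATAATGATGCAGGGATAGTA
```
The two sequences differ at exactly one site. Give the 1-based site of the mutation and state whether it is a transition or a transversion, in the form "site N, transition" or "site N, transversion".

The sequences differ only at site 12: G→A (purine→purine), a transition.

site 12, transition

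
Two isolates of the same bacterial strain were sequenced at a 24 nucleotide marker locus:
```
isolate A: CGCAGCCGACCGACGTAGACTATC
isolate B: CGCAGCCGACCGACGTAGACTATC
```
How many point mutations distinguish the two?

No positions differ; the sequences are identical.

0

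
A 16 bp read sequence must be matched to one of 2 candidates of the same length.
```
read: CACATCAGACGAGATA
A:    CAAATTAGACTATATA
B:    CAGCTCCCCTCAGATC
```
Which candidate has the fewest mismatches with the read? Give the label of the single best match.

A differs at 4 bases; B differs at 8 bases. The closest is A.

A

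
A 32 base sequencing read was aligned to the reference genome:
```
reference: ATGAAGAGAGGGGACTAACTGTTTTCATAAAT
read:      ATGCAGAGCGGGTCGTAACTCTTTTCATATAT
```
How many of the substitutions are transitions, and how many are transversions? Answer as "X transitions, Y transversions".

Transitions (purine↔purine or pyrimidine↔pyrimidine): none.
Transversions (purine↔pyrimidine): 4 A→C, 9 A→C, 13 G→T, 14 A→C, 15 C→G, 21 G→C, 30 A→T.

0 transitions, 7 transversions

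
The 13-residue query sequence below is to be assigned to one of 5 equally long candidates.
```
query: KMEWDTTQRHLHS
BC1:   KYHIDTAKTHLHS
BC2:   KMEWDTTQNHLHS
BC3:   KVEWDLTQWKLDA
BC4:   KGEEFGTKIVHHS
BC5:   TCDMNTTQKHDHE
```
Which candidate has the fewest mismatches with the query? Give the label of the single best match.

Hamming distances to query — BC1: 6; BC2: 1; BC3: 6; BC4: 8; BC5: 8.
Smallest is BC2 with 1 mismatch.

BC2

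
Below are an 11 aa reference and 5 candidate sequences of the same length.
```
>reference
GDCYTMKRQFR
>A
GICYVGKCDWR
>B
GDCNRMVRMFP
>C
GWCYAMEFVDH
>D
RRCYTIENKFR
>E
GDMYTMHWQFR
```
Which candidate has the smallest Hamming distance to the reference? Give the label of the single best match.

E

Hamming distances to reference — A: 6; B: 5; C: 7; D: 6; E: 3.
Smallest is E with 3 mismatches.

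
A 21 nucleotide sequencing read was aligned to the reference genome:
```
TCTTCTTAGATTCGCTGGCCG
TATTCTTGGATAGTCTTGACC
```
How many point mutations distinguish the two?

8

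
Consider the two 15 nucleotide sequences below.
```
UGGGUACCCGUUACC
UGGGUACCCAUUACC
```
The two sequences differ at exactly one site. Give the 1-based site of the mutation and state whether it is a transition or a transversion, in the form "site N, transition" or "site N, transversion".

The sequences differ only at site 10: G→A (purine→purine), a transition.

site 10, transition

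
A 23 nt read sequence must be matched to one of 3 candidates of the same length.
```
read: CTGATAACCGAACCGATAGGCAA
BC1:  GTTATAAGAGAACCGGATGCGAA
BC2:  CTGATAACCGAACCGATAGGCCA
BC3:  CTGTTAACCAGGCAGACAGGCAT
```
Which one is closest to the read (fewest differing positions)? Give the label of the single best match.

BC1 differs at 9 positions; BC2 differs at 1 position; BC3 differs at 7 positions. The closest is BC2.

BC2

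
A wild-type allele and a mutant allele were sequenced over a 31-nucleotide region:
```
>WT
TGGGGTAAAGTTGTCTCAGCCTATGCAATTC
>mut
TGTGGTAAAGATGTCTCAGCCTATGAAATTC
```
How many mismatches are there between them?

3

The sequences differ at positions 3, 11, 26 (1-based) — 3 in total.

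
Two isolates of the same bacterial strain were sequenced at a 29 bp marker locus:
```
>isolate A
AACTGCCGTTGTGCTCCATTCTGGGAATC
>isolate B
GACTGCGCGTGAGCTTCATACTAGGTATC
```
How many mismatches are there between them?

9

The sequences differ at positions 1, 7, 8, 9, 12, 16, 20, 23, 26 (1-based) — 9 in total.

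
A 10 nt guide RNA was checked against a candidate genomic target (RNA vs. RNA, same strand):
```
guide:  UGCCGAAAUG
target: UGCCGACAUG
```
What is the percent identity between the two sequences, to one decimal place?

90.0%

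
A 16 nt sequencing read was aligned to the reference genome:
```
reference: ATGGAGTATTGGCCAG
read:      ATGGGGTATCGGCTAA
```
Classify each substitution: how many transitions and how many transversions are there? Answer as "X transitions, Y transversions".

4 transitions, 0 transversions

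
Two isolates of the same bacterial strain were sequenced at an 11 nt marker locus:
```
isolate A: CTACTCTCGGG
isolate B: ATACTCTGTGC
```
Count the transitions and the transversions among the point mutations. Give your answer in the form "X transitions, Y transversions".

Mismatches (1-based):
base 1: C→A (pyrimidine→purine, transversion)
base 8: C→G (pyrimidine→purine, transversion)
base 9: G→T (purine→pyrimidine, transversion)
base 11: G→C (purine→pyrimidine, transversion)

0 transitions, 4 transversions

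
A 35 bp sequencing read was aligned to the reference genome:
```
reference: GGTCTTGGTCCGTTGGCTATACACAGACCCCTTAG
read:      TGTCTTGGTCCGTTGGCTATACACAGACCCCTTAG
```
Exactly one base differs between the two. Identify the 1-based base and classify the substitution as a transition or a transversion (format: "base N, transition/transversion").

base 1, transversion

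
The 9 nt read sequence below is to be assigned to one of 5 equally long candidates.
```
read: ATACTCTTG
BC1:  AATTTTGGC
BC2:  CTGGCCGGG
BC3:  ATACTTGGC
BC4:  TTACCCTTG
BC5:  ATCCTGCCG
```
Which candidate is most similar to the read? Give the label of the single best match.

BC1 differs at 7 sites; BC2 differs at 6 sites; BC3 differs at 4 sites; BC4 differs at 2 sites; BC5 differs at 4 sites. The closest is BC4.

BC4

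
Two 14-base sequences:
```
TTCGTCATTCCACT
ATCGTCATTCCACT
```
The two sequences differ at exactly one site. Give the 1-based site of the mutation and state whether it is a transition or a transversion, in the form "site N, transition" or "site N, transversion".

The sequences differ only at site 1: T→A (pyrimidine→purine), a transversion.

site 1, transversion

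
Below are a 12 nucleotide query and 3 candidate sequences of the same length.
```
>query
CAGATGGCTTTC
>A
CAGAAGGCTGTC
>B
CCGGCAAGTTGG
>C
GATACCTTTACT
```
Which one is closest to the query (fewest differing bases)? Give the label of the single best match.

A

A differs at 2 bases; B differs at 8 bases; C differs at 9 bases. The closest is A.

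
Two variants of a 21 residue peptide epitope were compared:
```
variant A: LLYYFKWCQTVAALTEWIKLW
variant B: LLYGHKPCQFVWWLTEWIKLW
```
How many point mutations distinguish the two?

6

Mismatches (1-based): residue 4: Y→G; residue 5: F→H; residue 7: W→P; residue 10: T→F; residue 12: A→W; residue 13: A→W.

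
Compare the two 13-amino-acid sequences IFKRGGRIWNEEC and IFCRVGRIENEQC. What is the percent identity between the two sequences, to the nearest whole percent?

69%

Mismatches at positions 3, 5, 9, 12 (1-based): 4 of 13.
Identical positions: 9/13 = 69.23% → 69%.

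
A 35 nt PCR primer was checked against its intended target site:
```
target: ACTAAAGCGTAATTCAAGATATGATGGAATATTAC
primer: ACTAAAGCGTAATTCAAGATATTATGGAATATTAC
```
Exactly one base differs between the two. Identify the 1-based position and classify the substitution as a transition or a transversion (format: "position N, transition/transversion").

position 23, transversion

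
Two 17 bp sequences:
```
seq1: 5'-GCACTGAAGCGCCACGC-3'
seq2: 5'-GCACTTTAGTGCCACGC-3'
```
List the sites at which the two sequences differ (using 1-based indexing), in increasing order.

Differences at site 6 (G→T), site 7 (A→T), site 10 (C→T).

6, 7, 10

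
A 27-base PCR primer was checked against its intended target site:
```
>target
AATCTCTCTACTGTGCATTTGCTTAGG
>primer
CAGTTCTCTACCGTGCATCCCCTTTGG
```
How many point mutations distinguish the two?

Comparing position by position, 8 sites differ: 1 (A/C), 3 (T/G), 4 (C/T), 12 (T/C), 19 (T/C), 20 (T/C), 21 (G/C), 25 (A/T).

8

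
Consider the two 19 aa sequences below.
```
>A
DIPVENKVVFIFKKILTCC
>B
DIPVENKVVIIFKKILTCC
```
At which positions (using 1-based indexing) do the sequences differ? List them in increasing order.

10

Differences at position 10 (F→I).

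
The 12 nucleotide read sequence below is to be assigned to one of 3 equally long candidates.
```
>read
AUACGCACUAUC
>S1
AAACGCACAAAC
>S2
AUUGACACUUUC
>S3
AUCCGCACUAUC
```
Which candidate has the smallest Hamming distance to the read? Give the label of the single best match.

S1 differs at 3 positions; S2 differs at 4 positions; S3 differs at 1 position. The closest is S3.

S3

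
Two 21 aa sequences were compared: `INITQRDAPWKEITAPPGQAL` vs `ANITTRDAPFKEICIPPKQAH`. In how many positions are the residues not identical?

7

The sequences differ at positions 1, 5, 10, 14, 15, 18, 21 (1-based) — 7 in total.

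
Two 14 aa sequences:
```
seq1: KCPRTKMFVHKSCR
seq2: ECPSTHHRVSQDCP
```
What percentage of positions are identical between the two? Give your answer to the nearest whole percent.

9 positions differ (1, 4, 6, 7, 8, 10, 11, 12, 14), so 5 of 14 match: 5/14 = 35.71%.

36%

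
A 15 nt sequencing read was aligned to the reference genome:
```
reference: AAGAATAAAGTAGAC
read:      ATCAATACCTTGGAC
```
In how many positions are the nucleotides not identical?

6

Mismatches (1-based): position 2: A→T; position 3: G→C; position 8: A→C; position 9: A→C; position 10: G→T; position 12: A→G.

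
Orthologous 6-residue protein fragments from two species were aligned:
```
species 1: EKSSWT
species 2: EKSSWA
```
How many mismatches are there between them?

The sequences differ at positions 6 (1-based) — 1 in total.

1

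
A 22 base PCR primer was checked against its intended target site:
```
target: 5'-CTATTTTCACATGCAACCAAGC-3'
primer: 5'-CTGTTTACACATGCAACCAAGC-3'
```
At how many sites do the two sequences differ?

Comparing position by position, 2 sites differ: 3 (A/G), 7 (T/A).

2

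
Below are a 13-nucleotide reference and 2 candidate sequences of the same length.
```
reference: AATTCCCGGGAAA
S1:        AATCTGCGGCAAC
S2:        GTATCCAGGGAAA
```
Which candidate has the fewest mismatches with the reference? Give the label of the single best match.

S2

S1 differs at 5 positions; S2 differs at 4 positions. The closest is S2.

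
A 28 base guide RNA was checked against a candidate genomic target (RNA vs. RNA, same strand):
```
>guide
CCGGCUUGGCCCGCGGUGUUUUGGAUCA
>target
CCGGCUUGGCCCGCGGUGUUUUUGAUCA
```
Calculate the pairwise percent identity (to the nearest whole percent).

96%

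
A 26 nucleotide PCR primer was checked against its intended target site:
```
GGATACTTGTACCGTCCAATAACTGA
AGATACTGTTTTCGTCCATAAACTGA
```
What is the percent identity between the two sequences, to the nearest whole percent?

7 positions differ (1, 8, 9, 11, 12, 19, 20), so 19 of 26 match: 19/26 = 73.08%.

73%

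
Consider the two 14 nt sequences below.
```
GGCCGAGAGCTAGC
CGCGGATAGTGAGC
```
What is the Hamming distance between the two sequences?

5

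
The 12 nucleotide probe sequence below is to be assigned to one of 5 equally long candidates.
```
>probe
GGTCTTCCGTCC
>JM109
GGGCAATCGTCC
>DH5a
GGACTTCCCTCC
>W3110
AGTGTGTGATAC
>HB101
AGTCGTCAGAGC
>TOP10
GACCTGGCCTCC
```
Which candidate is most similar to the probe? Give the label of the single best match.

JM109 differs at 4 sites; DH5a differs at 2 sites; W3110 differs at 7 sites; HB101 differs at 5 sites; TOP10 differs at 5 sites. The closest is DH5a.

DH5a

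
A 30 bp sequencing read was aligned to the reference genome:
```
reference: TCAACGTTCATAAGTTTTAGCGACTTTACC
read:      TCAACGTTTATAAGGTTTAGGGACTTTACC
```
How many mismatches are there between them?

The sequences differ at positions 9, 15, 21 (1-based) — 3 in total.

3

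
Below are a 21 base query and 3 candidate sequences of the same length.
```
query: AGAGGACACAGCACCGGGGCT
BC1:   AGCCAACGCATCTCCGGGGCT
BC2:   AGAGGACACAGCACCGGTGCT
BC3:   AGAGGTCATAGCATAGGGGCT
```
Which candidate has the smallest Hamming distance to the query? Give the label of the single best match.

Hamming distances to query — BC1: 6; BC2: 1; BC3: 4.
Smallest is BC2 with 1 mismatch.

BC2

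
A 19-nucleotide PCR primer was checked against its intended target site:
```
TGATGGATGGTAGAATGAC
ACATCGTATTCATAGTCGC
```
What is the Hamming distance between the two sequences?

12

Comparing position by position, 12 positions differ: 1 (T/A), 2 (G/C), 5 (G/C), 7 (A/T), 8 (T/A), 9 (G/T), 10 (G/T), 11 (T/C), 13 (G/T), 15 (A/G), 17 (G/C), 18 (A/G).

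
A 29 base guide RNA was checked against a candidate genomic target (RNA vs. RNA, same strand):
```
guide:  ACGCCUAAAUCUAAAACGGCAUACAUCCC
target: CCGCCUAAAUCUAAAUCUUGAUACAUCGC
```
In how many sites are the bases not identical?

6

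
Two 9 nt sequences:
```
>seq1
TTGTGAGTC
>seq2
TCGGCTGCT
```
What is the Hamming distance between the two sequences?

Mismatches (1-based): base 2: T→C; base 4: T→G; base 5: G→C; base 6: A→T; base 8: T→C; base 9: C→T.

6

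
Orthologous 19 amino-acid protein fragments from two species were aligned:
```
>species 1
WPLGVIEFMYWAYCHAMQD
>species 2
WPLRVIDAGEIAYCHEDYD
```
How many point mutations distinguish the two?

9

Comparing position by position, 9 positions differ: 4 (G/R), 7 (E/D), 8 (F/A), 9 (M/G), 10 (Y/E), 11 (W/I), 16 (A/E), 17 (M/D), 18 (Q/Y).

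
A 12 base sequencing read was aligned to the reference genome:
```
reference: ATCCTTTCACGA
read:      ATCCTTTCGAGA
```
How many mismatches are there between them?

2

Mismatches (1-based): position 9: A→G; position 10: C→A.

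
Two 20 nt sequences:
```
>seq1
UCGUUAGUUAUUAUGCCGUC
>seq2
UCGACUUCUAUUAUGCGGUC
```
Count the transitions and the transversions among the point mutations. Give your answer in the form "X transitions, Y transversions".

Mismatches (1-based):
base 4: U→A (pyrimidine→purine, transversion)
base 5: U→C (pyrimidine→pyrimidine, transition)
base 6: A→U (purine→pyrimidine, transversion)
base 7: G→U (purine→pyrimidine, transversion)
base 8: U→C (pyrimidine→pyrimidine, transition)
base 17: C→G (pyrimidine→purine, transversion)

2 transitions, 4 transversions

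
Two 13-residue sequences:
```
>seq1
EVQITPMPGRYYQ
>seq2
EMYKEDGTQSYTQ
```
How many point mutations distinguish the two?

Comparing position by position, 10 positions differ: 2 (V/M), 3 (Q/Y), 4 (I/K), 5 (T/E), 6 (P/D), 7 (M/G), 8 (P/T), 9 (G/Q), 10 (R/S), 12 (Y/T).

10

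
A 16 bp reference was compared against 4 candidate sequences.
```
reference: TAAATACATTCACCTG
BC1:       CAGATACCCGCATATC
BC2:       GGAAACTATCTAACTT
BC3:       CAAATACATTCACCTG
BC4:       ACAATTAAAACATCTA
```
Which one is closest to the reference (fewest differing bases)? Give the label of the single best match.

Hamming distances to reference — BC1: 8; BC2: 9; BC3: 1; BC4: 8.
Smallest is BC3 with 1 mismatch.

BC3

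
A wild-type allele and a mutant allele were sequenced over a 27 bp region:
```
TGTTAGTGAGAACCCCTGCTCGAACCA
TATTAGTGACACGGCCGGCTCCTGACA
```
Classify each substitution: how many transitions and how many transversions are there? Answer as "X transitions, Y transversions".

Transitions (purine↔purine or pyrimidine↔pyrimidine): 2 G→A, 24 A→G.
Transversions (purine↔pyrimidine): 10 G→C, 12 A→C, 13 C→G, 14 C→G, 17 T→G, 22 G→C, 23 A→T, 25 C→A.

2 transitions, 8 transversions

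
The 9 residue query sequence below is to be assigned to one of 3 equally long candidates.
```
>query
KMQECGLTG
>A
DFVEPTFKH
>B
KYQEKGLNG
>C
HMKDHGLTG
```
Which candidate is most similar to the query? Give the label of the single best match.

B

Hamming distances to query — A: 8; B: 3; C: 4.
Smallest is B with 3 mismatches.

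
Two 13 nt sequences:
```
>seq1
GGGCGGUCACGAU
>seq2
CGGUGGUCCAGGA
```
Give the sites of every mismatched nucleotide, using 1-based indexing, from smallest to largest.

1, 4, 9, 10, 12, 13

Differences at site 1 (G→C), site 4 (C→U), site 9 (A→C), site 10 (C→A), site 12 (A→G), site 13 (U→A).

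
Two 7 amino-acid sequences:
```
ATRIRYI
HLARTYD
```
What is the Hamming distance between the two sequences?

6

Mismatches (1-based): residue 1: A→H; residue 2: T→L; residue 3: R→A; residue 4: I→R; residue 5: R→T; residue 7: I→D.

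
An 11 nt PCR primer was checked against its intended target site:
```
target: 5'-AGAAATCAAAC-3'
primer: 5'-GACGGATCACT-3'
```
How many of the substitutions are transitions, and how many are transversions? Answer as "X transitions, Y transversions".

Mismatches (1-based):
base 1: A→G (purine→purine, transition)
base 2: G→A (purine→purine, transition)
base 3: A→C (purine→pyrimidine, transversion)
base 4: A→G (purine→purine, transition)
base 5: A→G (purine→purine, transition)
base 6: T→A (pyrimidine→purine, transversion)
base 7: C→T (pyrimidine→pyrimidine, transition)
base 8: A→C (purine→pyrimidine, transversion)
base 10: A→C (purine→pyrimidine, transversion)
base 11: C→T (pyrimidine→pyrimidine, transition)

6 transitions, 4 transversions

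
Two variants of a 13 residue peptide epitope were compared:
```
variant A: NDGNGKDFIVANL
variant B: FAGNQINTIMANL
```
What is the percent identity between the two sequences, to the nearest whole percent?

7 positions differ (1, 2, 5, 6, 7, 8, 10), so 6 of 13 match: 6/13 = 46.15%.

46%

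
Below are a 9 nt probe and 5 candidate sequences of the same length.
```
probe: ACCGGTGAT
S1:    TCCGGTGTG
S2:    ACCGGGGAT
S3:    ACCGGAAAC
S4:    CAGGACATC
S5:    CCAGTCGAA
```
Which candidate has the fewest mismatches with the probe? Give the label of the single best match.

S2

Hamming distances to probe — S1: 3; S2: 1; S3: 3; S4: 8; S5: 5.
Smallest is S2 with 1 mismatch.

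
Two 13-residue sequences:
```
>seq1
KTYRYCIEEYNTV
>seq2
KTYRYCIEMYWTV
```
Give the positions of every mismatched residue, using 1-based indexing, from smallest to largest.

Differences at position 9 (E→M), position 11 (N→W).

9, 11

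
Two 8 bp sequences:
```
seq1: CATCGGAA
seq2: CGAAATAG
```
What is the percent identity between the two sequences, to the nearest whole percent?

Mismatches at positions 2, 3, 4, 5, 6, 8 (1-based): 6 of 8.
Identical positions: 2/8 = 25% → 25%.

25%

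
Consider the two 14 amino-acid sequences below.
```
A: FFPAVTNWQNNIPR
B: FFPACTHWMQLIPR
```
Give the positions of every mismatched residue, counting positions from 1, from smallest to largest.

5, 7, 9, 10, 11

Differences at position 5 (V→C), position 7 (N→H), position 9 (Q→M), position 10 (N→Q), position 11 (N→L).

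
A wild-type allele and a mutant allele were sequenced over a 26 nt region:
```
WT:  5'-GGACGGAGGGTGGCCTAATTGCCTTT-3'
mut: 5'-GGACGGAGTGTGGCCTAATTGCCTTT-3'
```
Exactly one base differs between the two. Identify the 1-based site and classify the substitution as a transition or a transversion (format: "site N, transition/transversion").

Site 9 changes G→T. G is a purine and T is a pyrimidine, so this is a transversion.

site 9, transversion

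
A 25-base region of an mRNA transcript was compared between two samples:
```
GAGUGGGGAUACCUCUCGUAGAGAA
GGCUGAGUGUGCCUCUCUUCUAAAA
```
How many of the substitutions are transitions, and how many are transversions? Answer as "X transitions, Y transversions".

5 transitions, 5 transversions

Mismatches (1-based):
position 2: A→G (purine→purine, transition)
position 3: G→C (purine→pyrimidine, transversion)
position 6: G→A (purine→purine, transition)
position 8: G→U (purine→pyrimidine, transversion)
position 9: A→G (purine→purine, transition)
position 11: A→G (purine→purine, transition)
position 18: G→U (purine→pyrimidine, transversion)
position 20: A→C (purine→pyrimidine, transversion)
position 21: G→U (purine→pyrimidine, transversion)
position 23: G→A (purine→purine, transition)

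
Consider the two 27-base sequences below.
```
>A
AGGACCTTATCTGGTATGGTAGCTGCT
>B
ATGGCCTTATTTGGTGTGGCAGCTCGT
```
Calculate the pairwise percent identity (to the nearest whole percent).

74%

Mismatches at positions 2, 4, 11, 16, 20, 25, 26 (1-based): 7 of 27.
Identical positions: 20/27 = 74.07% → 74%.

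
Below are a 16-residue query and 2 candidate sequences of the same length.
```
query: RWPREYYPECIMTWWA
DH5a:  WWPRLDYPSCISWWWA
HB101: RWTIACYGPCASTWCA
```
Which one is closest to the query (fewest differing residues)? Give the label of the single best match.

DH5a

Hamming distances to query — DH5a: 6; HB101: 9.
Smallest is DH5a with 6 mismatches.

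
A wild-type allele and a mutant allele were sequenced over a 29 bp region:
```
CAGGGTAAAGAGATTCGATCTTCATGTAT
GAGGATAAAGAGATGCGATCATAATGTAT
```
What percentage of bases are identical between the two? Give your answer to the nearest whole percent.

83%

Mismatches at positions 1, 5, 15, 21, 23 (1-based): 5 of 29.
Identical positions: 24/29 = 82.76% → 83%.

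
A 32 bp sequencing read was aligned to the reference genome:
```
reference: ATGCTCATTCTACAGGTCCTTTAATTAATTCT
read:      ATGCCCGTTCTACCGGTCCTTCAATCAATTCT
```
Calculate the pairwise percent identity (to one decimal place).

84.4%

5 positions differ (5, 7, 14, 22, 26), so 27 of 32 match: 27/32 = 84.38%.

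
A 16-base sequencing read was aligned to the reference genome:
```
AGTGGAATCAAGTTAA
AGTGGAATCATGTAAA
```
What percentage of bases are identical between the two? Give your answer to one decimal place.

Mismatches at positions 11, 14 (1-based): 2 of 16.
Identical positions: 14/16 = 87.5% → 87.5%.

87.5%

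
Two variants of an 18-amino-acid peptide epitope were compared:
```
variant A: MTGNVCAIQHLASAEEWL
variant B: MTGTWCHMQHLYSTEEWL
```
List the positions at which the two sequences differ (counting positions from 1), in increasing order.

4, 5, 7, 8, 12, 14

Scanning 1-based: 4: N/T; 5: V/W; 7: A/H; 8: I/M; 12: A/Y; 14: A/T.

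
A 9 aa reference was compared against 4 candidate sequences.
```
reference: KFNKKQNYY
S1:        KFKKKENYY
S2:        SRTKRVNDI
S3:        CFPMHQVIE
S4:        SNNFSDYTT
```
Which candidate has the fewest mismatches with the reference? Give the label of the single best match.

S1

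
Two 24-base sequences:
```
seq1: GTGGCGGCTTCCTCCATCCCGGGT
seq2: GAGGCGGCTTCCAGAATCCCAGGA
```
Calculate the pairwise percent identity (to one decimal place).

6 positions differ (2, 13, 14, 15, 21, 24), so 18 of 24 match: 18/24 = 75%.

75.0%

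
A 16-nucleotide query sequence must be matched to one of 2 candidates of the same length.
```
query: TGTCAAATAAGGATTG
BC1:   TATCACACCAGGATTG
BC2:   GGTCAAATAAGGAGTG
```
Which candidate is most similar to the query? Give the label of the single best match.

BC2

Hamming distances to query — BC1: 4; BC2: 2.
Smallest is BC2 with 2 mismatches.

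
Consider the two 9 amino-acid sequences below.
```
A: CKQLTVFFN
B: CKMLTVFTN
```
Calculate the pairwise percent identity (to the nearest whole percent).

Mismatches at positions 3, 8 (1-based): 2 of 9.
Identical positions: 7/9 = 77.78% → 78%.

78%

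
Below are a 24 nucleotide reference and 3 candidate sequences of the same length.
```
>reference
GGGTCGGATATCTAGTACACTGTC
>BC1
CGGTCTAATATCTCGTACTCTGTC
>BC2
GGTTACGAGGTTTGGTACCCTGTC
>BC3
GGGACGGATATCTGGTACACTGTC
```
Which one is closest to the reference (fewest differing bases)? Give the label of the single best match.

BC3

Hamming distances to reference — BC1: 5; BC2: 8; BC3: 2.
Smallest is BC3 with 2 mismatches.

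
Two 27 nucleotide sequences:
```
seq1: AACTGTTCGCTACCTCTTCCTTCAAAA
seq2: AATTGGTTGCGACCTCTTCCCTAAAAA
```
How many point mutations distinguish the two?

Mismatches (1-based): base 3: C→T; base 6: T→G; base 8: C→T; base 11: T→G; base 21: T→C; base 23: C→A.

6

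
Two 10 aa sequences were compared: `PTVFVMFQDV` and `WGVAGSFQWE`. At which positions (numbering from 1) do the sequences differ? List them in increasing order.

1, 2, 4, 5, 6, 9, 10

Scanning 1-based: 1: P/W; 2: T/G; 4: F/A; 5: V/G; 6: M/S; 9: D/W; 10: V/E.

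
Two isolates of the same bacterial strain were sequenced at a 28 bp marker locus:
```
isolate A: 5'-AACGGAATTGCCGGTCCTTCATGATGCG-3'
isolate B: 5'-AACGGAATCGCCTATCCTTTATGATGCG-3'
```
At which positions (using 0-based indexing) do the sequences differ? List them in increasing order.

8, 12, 13, 19

Differences at position 8 (T→C), position 12 (G→T), position 13 (G→A), position 19 (C→T).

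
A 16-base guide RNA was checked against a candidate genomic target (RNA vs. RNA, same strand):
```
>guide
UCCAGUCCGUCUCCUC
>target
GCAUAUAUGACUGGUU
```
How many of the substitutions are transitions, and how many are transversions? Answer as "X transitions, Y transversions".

Transitions (purine↔purine or pyrimidine↔pyrimidine): 5 G→A, 8 C→U, 16 C→U.
Transversions (purine↔pyrimidine): 1 U→G, 3 C→A, 4 A→U, 7 C→A, 10 U→A, 13 C→G, 14 C→G.

3 transitions, 7 transversions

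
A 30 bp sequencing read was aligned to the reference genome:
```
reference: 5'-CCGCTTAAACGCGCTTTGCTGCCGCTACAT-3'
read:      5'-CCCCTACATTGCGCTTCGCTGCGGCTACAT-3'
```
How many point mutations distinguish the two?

The sequences differ at sites 3, 6, 7, 9, 10, 17, 23 (1-based) — 7 in total.

7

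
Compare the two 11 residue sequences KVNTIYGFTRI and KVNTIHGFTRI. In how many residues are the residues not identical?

Mismatches (1-based): residue 6: Y→H.

1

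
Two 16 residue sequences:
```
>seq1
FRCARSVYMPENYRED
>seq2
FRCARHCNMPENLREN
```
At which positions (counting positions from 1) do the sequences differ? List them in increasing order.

6, 7, 8, 13, 16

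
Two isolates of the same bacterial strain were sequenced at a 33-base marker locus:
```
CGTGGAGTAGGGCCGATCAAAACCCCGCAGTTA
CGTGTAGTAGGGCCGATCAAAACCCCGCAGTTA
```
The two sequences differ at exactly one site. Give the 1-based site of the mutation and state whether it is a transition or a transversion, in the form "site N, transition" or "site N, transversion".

The sequences differ only at site 5: G→T (purine→pyrimidine), a transversion.

site 5, transversion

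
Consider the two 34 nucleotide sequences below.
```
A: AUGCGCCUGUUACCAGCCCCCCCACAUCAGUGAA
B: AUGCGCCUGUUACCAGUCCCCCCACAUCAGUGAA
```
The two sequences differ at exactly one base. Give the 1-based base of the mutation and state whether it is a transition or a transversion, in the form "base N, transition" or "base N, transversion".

Base 17 changes C→U. C is a pyrimidine and U is a pyrimidine, so this is a transition.

base 17, transition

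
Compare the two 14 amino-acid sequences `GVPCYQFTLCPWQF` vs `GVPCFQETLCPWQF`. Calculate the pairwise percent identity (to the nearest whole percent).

Mismatches at positions 5, 7 (1-based): 2 of 14.
Identical positions: 12/14 = 85.71% → 86%.

86%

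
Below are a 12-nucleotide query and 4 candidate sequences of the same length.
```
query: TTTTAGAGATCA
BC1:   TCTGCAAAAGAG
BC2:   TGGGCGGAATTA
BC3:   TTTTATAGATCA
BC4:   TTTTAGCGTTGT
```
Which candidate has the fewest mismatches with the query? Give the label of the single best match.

BC1 differs at 8 bases; BC2 differs at 7 bases; BC3 differs at 1 base; BC4 differs at 4 bases. The closest is BC3.

BC3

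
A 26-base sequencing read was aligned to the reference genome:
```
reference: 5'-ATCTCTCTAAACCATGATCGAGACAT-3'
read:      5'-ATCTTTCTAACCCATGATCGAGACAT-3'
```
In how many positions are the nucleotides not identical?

The sequences differ at positions 5, 11 (1-based) — 2 in total.

2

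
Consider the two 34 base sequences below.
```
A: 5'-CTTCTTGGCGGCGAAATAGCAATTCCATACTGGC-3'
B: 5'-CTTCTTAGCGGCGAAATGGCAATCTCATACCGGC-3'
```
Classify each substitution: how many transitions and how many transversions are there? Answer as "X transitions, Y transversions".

5 transitions, 0 transversions

Mismatches (1-based):
base 7: G→A (purine→purine, transition)
base 18: A→G (purine→purine, transition)
base 24: T→C (pyrimidine→pyrimidine, transition)
base 25: C→T (pyrimidine→pyrimidine, transition)
base 31: T→C (pyrimidine→pyrimidine, transition)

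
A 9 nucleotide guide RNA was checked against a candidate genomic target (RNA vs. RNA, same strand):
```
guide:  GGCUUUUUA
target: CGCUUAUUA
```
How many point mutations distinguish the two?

2

The sequences differ at positions 1, 6 (1-based) — 2 in total.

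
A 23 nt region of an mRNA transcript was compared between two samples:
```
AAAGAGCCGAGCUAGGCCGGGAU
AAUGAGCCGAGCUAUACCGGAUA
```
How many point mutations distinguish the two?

Mismatches (1-based): position 3: A→U; position 15: G→U; position 16: G→A; position 21: G→A; position 22: A→U; position 23: U→A.

6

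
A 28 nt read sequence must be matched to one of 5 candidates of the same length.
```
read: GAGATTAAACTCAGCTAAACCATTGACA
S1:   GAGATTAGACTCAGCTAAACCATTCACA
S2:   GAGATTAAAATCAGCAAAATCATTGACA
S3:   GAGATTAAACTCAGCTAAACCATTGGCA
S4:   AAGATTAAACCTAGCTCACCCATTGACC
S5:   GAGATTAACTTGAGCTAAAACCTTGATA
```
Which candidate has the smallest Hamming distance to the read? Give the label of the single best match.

Hamming distances to read — S1: 2; S2: 3; S3: 1; S4: 6; S5: 6.
Smallest is S3 with 1 mismatch.

S3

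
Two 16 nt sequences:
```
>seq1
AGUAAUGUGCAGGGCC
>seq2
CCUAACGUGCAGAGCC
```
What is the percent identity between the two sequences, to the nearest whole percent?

75%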